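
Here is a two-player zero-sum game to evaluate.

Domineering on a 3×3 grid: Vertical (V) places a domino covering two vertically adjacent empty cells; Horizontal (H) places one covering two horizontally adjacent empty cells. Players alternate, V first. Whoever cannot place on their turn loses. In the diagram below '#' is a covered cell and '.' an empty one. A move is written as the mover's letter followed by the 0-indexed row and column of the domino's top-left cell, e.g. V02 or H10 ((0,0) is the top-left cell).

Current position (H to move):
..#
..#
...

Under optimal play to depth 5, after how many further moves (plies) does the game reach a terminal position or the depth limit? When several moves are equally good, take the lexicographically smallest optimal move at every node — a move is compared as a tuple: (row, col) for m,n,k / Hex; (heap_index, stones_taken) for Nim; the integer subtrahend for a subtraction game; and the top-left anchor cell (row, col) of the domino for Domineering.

PV length from [..#/..#/...]: 1 ply

p1 H@[..#/..#/...]: H00[###/..#/...]-1 H10[..#/###/...]+1* H20[..#/..#/##.]-1 H21[..#/..#/.##]-1
p2 V@[..#/###/...] terminal -1; root [..#/..#/...] d5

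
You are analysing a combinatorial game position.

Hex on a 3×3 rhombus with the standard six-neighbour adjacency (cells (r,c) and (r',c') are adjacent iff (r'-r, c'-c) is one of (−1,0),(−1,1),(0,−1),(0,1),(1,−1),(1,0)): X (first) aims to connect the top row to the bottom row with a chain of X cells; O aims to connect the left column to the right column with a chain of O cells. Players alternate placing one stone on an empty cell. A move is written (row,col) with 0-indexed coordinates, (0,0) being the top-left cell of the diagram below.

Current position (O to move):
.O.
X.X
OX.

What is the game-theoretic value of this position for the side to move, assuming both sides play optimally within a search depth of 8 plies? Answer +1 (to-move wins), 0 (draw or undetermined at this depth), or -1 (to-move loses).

value(.O./X.X/OX., O) = +1

p1 O@[.O./X.X/OX.]: (0,0)[OO./X.X/OX.]-1 (0,2)[.OO/X.X/OX.]+1* (1,1)[.O./XOX/OX.]-1 (2,2)[.O./X.X/OXO]-1
p2 X@[.OO/X.X/OX.]: (0,0)[XOO/X.X/OX.]-1* (1,1)[.OO/XXX/OX.]-1 (2,2)[.OO/X.X/OXX]-1
p3 O@[XOO/X.X/OX.]: (1,1)[XOO/XOX/OX.]+1* (2,2)[XOO/X.X/OXO]-1
p4 X@[XOO/XOX/OX.] terminal -1; root [.O./X.X/OX.] d8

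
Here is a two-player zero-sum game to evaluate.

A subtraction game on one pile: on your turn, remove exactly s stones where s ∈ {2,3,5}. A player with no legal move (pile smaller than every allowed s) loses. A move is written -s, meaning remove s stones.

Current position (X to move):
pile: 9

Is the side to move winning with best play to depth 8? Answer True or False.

X winning at [9]: True

[9] X move#1: -2:+1/7*, -3:-1/6, -5:-1/4
[7] O move#2: -2:-1/5*, -3:-1/4, -5:-1/2
[5] X move#3: -2:-1/3, -3:-1/2, -5:+1/0*
[0] end (terminal -1, O#4); searched 9 to 8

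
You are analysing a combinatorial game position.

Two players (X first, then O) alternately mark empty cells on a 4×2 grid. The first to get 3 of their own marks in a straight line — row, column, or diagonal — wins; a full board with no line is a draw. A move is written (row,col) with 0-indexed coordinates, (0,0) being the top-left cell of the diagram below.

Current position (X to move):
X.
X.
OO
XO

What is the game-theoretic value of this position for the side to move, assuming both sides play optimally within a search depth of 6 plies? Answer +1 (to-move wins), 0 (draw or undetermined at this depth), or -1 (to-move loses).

ply 1, X at X./X./OO/XO | (0,1)=-1→XX/X./OO/XO; (1,1)=+0→X./XX/OO/XO*
ply 2, O at X./XX/OO/XO | (0,1)=+0→XO/XX/OO/XO*
ply 3: XO/XX/OO/XO is terminal +0 (X); from X./X./OO/XO depth 6

value(X./X./OO/XO, X) = 0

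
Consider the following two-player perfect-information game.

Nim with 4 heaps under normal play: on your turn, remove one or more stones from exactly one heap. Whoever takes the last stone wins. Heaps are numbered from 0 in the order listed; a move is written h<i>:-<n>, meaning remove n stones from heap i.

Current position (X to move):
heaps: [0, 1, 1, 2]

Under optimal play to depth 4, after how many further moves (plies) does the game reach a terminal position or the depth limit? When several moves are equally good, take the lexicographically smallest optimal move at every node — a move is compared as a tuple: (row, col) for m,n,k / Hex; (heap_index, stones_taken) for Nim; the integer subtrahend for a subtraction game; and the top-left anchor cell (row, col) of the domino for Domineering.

PV length from [(0,1,1,2)]: 3 plies

ply 1, X at (0,1,1,2) | h1:-1=-1→(0,0,1,2); h2:-1=-1→(0,1,0,2); h3:-1=-1→(0,1,1,1); h3:-2=+1→(0,1,1,0)*
ply 2, O at (0,1,1,0) | h1:-1=-1→(0,0,1,0)*; h2:-1=-1→(0,1,0,0)
ply 3, X at (0,0,1,0) | h2:-1=+1→(0,0,0,0)*
ply 4: (0,0,0,0) is terminal -1 (O); from (0,1,1,2) depth 4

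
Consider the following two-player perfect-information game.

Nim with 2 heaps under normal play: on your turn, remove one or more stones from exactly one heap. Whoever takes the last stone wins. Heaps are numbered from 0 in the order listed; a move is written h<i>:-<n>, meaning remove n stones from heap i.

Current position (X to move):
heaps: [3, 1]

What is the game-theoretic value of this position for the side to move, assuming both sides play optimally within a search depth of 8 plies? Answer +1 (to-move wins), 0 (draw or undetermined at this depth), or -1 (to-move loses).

p1 X@[(3,1)]: h0:-1[(2,1)]-1 h0:-2[(1,1)]+1* h0:-3[(0,1)]-1 h1:-1[(3,0)]-1
p2 O@[(1,1)]: h0:-1[(0,1)]-1* h1:-1[(1,0)]-1
p3 X@[(0,1)]: h1:-1[(0,0)]+1*
p4 O@[(0,0)] terminal -1; root [(3,1)] d8

value((3,1), X) = +1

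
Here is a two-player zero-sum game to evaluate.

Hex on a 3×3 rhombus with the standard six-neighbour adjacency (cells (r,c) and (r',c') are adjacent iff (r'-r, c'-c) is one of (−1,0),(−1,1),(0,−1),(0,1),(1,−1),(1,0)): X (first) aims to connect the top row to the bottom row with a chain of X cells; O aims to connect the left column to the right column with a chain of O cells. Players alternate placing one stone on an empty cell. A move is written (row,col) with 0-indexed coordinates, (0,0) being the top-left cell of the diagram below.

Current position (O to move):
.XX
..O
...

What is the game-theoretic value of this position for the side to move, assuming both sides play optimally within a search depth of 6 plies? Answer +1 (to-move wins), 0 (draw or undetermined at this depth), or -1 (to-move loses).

value(.XX/..O/..., O) = +1

ply 1, O at .XX/..O/... | (0,0)=-1→OXX/..O/...; (1,0)=-1→.XX/O.O/...; (1,1)=+1→.XX/.OO/...*; (2,0)=+1→.XX/..O/O..; (2,1)=-1→.XX/..O/.O.; (2,2)=-1→.XX/..O/..O
ply 2, X at .XX/.OO/... | (0,0)=-1→XXX/.OO/...*; (1,0)=-1→.XX/XOO/...; (2,0)=-1→.XX/.OO/X..; (2,1)=-1→.XX/.OO/.X.; (2,2)=-1→.XX/.OO/..X
ply 3, O at XXX/.OO/... | (1,0)=+1→XXX/OOO/...*; (2,0)=+1→XXX/.OO/O..; (2,1)=+1→XXX/.OO/.O.; (2,2)=+1→XXX/.OO/..O
ply 4: XXX/OOO/... is terminal -1 (X); from .XX/..O/... depth 6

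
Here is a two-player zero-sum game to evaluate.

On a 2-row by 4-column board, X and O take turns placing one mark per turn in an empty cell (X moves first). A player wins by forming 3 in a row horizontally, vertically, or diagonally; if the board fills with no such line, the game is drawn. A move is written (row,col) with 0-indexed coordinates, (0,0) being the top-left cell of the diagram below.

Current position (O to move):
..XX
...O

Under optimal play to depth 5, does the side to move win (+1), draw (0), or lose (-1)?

ply 1, O at ..XX/...O | (0,0)=-1→O.XX/...O; (0,1)=+0→.OXX/...O*; (1,0)=-1→..XX/O..O; (1,1)=-1→..XX/.O.O; (1,2)=-1→..XX/..OO
ply 2, X at .OXX/...O | (0,0)=+0→XOXX/...O*; (1,0)=+0→.OXX/X..O; (1,1)=+0→.OXX/.X.O; (1,2)=+0→.OXX/..XO
ply 3, O at XOXX/...O | (1,0)=+0→XOXX/O..O*; (1,1)=+0→XOXX/.O.O; (1,2)=+0→XOXX/..OO
ply 4, X at XOXX/O..O | (1,1)=+0→XOXX/OX.O*; (1,2)=+0→XOXX/O.XO
ply 5, O at XOXX/OX.O | (1,2)=+0→XOXX/OXOO*
ply 6: XOXX/OXOO is terminal +0 (X); from ..XX/...O depth 5

value(..XX/...O, O) = 0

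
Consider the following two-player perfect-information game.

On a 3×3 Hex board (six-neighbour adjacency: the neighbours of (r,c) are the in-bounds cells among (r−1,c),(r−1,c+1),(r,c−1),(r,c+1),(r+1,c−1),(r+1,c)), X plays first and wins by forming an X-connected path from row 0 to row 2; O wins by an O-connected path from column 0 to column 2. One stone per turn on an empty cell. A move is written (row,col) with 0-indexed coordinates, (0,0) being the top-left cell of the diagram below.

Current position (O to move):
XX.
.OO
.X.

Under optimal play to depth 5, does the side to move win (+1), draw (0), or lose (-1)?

ply 1, O at XX./.OO/.X. | (0,2)=+1→XXO/.OO/.X.*; (1,0)=+1→XX./OOO/.X.; (2,0)=+1→XX./.OO/OX.; (2,2)=+1→XX./.OO/.XO
ply 2, X at XXO/.OO/.X. | (1,0)=-1→XXO/XOO/.X.*; (2,0)=-1→XXO/.OO/XX.; (2,2)=-1→XXO/.OO/.XX
ply 3, O at XXO/XOO/.X. | (2,0)=+1→XXO/XOO/OX.*; (2,2)=-1→XXO/XOO/.XO
ply 4: XXO/XOO/OX. is terminal -1 (X); from XX./.OO/.X. depth 5

value(XX./.OO/.X., O) = +1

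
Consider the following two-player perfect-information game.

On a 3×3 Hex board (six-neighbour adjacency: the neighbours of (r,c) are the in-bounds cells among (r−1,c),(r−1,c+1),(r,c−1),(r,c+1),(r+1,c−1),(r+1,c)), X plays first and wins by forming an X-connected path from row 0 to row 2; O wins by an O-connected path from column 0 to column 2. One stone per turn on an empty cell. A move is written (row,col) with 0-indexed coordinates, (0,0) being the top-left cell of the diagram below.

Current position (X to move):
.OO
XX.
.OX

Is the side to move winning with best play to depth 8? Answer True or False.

X winning at [.OO/XX./.OX]: True

p1 X@[.OO/XX./.OX]: (0,0)[XOO/XX./.OX]+1* (1,2)[.OO/XXX/.OX]-1 (2,0)[.OO/XX./XOX]-1
p2 O@[XOO/XX./.OX]: (1,2)[XOO/XXO/.OX]-1* (2,0)[XOO/XX./OOX]-1
p3 X@[XOO/XXO/.OX]: (2,0)[XOO/XXO/XOX]+1*
p4 O@[XOO/XXO/XOX] terminal -1; root [.OO/XX./.OX] d8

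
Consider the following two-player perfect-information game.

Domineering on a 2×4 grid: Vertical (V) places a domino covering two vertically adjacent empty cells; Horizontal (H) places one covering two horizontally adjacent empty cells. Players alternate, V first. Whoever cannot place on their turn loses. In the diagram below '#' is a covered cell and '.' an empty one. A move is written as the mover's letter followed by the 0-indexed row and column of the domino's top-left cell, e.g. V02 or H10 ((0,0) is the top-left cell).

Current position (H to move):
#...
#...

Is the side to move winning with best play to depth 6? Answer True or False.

p1 H@[#.../#...]: H01[###./#...]+1* H02[#.##/#...]+1 H11[#.../###.]+1 H12[#.../#.##]+1
p2 V@[###./#...]: V03[####/#..#]-1*
p3 H@[####/#..#]: H11[####/####]+1*
p4 V@[####/####] terminal -1; root [#.../#...] d6

H winning at [#.../#...]: True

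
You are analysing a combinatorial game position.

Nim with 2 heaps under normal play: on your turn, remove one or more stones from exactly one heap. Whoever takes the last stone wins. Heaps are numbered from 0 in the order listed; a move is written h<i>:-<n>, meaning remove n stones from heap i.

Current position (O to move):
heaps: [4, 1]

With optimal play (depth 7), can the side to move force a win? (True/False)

O winning at [(4,1)]: True

p1 O@[(4,1)]: h0:-1[(3,1)]-1 h0:-2[(2,1)]-1 h0:-3[(1,1)]+1* h0:-4[(0,1)]-1 h1:-1[(4,0)]-1
p2 X@[(1,1)]: h0:-1[(0,1)]-1* h1:-1[(1,0)]-1
p3 O@[(0,1)]: h1:-1[(0,0)]+1*
p4 X@[(0,0)] terminal -1; root [(4,1)] d7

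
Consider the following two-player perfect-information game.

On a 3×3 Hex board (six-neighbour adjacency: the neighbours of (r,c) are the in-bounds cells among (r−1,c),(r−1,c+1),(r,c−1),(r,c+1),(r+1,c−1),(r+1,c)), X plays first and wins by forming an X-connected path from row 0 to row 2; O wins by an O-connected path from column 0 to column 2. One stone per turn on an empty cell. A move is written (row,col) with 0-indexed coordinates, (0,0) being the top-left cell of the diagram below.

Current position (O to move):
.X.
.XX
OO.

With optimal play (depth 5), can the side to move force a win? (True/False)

O winning at [.X./.XX/OO.]: True

[.X./.XX/OO.] O move#1: (0,0):-1/OX./.XX/OO., (0,2):-1/.XO/.XX/OO., (1,0):-1/.X./OXX/OO., (2,2):+1/.X./.XX/OOO*
[.X./.XX/OOO] end (terminal -1, X#2); searched .X./.XX/OO. to 5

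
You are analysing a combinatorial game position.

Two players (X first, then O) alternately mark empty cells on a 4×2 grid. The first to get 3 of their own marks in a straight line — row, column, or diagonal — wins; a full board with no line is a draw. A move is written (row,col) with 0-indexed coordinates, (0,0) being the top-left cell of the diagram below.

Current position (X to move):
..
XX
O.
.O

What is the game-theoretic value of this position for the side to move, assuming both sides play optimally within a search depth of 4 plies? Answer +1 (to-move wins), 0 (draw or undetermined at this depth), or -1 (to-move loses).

value(../XX/O./.O, X) = 0

[../XX/O./.O] X move#1: (0,0):+0/X./XX/O./.O*, (0,1):+0/.X/XX/O./.O, (2,1):+0/../XX/OX/.O, (3,0):+0/../XX/O./XO
[X./XX/O./.O] O move#2: (0,1):+0/XO/XX/O./.O*, (2,1):+0/X./XX/OO/.O, (3,0):+0/X./XX/O./OO
[XO/XX/O./.O] X move#3: (2,1):+0/XO/XX/OX/.O*, (3,0):+0/XO/XX/O./XO
[XO/XX/OX/.O] O move#4: (3,0):+0/XO/XX/OX/OO*
[XO/XX/OX/OO] end (terminal +0, X#5); searched ../XX/O./.O to 4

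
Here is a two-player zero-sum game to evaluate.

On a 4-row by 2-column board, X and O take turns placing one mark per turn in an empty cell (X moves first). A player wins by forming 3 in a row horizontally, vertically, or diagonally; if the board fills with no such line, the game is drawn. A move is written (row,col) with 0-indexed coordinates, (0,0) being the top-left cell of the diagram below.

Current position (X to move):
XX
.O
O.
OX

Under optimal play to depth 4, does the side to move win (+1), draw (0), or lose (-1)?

value(XX/.O/O./OX, X) = 0

[XX/.O/O./OX] X move#1: (1,0):+0/XX/XO/O./OX*, (2,1):-1/XX/.O/OX/OX
[XX/XO/O./OX] O move#2: (2,1):+0/XX/XO/OO/OX*
[XX/XO/OO/OX] end (terminal +0, X#3); searched XX/.O/O./OX to 4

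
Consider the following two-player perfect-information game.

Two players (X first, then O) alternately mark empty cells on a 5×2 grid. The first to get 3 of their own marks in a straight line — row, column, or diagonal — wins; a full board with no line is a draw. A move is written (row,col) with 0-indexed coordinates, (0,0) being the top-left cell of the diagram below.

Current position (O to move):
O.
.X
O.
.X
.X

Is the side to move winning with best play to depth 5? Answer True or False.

ply 1, O at O./.X/O./.X/.X | (0,1)=-1→OO/.X/O./.X/.X; (1,0)=+1→O./OX/O./.X/.X*; (2,1)=+0→O./.X/OO/.X/.X; (3,0)=-1→O./.X/O./OX/.X; (4,0)=-1→O./.X/O./.X/OX
ply 2: O./OX/O./.X/.X is terminal -1 (X); from O./.X/O./.X/.X depth 5

O winning at [O./.X/O./.X/.X]: True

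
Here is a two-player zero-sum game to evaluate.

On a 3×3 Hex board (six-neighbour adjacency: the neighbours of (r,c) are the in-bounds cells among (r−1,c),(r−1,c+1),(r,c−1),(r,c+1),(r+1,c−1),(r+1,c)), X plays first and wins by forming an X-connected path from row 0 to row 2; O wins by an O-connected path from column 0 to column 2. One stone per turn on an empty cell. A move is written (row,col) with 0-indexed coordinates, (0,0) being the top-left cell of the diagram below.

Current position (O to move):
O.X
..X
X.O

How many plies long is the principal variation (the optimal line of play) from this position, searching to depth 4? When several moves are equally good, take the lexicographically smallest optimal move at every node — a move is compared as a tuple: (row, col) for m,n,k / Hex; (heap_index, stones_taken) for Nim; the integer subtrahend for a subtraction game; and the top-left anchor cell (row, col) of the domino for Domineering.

PV length from [O.X/..X/X.O]: 4 plies

ply 1, O at O.X/..X/X.O | (0,1)=-1→OOX/..X/X.O*; (1,0)=-1→O.X/O.X/X.O; (1,1)=-1→O.X/.OX/X.O; (2,1)=-1→O.X/..X/XOO
ply 2, X at OOX/..X/X.O | (1,0)=+1→OOX/X.X/X.O*; (1,1)=+1→OOX/.XX/X.O; (2,1)=+1→OOX/..X/XXO
ply 3, O at OOX/X.X/X.O | (1,1)=-1→OOX/XOX/X.O*; (2,1)=-1→OOX/X.X/XOO
ply 4, X at OOX/XOX/X.O | (2,1)=+1→OOX/XOX/XXO*
ply 5: OOX/XOX/XXO is terminal -1 (O); from O.X/..X/X.O depth 4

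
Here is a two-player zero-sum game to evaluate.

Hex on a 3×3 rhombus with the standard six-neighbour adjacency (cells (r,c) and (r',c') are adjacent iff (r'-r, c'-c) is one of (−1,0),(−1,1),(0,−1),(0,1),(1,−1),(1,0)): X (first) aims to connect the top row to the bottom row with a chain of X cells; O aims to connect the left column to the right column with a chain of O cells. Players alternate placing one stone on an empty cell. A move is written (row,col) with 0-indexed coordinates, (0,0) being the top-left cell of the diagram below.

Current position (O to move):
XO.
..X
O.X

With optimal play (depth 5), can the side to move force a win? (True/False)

ply 1, O at XO./..X/O.X | (0,2)=+1→XOO/..X/O.X*; (1,0)=-1→XO./O.X/O.X; (1,1)=-1→XO./.OX/O.X; (2,1)=-1→XO./..X/OOX
ply 2, X at XOO/..X/O.X | (1,0)=-1→XOO/X.X/O.X*; (1,1)=-1→XOO/.XX/O.X; (2,1)=-1→XOO/..X/OXX
ply 3, O at XOO/X.X/O.X | (1,1)=+1→XOO/XOX/O.X*; (2,1)=-1→XOO/X.X/OOX
ply 4: XOO/XOX/O.X is terminal -1 (X); from XO./..X/O.X depth 5

O winning at [XO./..X/O.X]: True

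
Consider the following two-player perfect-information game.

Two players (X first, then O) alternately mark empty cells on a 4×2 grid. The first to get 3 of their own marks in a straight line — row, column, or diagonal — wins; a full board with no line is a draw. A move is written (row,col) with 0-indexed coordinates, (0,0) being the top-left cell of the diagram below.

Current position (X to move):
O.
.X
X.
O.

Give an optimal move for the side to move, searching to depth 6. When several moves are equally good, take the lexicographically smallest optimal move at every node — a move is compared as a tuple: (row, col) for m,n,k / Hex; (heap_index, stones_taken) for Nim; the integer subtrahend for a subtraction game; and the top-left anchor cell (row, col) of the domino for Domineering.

[O./.X/X./O.] X move#1: (0,1):+0/OX/.X/X./O., (1,0):+0/O./XX/X./O., (2,1):+1/O./.X/XX/O.*, (3,1):+0/O./.X/X./OX
[O./.X/XX/O.] O move#2: (0,1):-1/OO/.X/XX/O.*, (1,0):-1/O./OX/XX/O., (3,1):-1/O./.X/XX/OO
[OO/.X/XX/O.] X move#3: (1,0):+0/OO/XX/XX/O., (3,1):+1/OO/.X/XX/OX*
[OO/.X/XX/OX] end (terminal -1, O#4); searched O./.X/X./O. to 6

X's best at [O./.X/X./O.]: (2,1)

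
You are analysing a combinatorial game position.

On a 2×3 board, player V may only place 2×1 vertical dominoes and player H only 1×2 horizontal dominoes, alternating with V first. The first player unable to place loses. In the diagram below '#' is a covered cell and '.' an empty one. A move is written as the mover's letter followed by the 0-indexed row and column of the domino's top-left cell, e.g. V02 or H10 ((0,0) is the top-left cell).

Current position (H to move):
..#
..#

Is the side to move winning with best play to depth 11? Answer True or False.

ply 1, H at ..#/..# | H00=+1→###/..#*; H10=+1→..#/###
ply 2: ###/..# is terminal -1 (V); from ..#/..# depth 11

H winning at [..#/..#]: True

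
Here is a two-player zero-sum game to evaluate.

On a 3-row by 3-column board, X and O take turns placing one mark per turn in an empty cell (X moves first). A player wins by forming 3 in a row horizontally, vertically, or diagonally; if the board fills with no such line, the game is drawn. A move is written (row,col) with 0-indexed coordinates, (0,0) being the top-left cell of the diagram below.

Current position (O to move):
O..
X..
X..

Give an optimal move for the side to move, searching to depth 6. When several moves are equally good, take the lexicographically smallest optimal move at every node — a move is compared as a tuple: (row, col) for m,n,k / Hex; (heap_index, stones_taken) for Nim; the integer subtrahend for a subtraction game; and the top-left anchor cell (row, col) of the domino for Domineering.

O's best at [O../X../X..]: (0,1)

p1 O@[O../X../X..]: (0,1)[OO./X../X..]+1* (0,2)[O.O/X../X..]+1 (1,1)[O../XO./X..]+0 (1,2)[O../X.O/X..]+0 (2,1)[O../X../XO.]-1 (2,2)[O../X../X.O]-1
p2 X@[OO./X../X..]: (0,2)[OOX/X../X..]-1* (1,1)[OO./XX./X..]-1 (1,2)[OO./X.X/X..]-1 (2,1)[OO./X../XX.]-1 (2,2)[OO./X../X.X]-1
p3 O@[OOX/X../X..]: (1,1)[OOX/XO./X..]+1* (1,2)[OOX/X.O/X..]-1 (2,1)[OOX/X../XO.]-1 (2,2)[OOX/X../X.O]-1
p4 X@[OOX/XO./X..]: (1,2)[OOX/XOX/X..]-1* (2,1)[OOX/XO./XX.]-1 (2,2)[OOX/XO./X.X]-1
p5 O@[OOX/XOX/X..]: (2,1)[OOX/XOX/XO.]+1* (2,2)[OOX/XOX/X.O]+1
p6 X@[OOX/XOX/XO.] terminal -1; root [O../X../X..] d6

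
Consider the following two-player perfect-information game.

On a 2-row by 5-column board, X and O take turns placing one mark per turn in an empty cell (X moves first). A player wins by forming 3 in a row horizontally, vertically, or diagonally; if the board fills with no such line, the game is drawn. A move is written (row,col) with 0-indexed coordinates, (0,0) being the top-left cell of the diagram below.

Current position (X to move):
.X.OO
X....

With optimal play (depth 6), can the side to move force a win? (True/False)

X winning at [.X.OO/X....]: False

[.X.OO/X....] X move#1: (0,0):-1/XX.OO/X...., (0,2):+0/.XXOO/X....*, (1,1):-1/.X.OO/XX..., (1,2):-1/.X.OO/X.X.., (1,3):-1/.X.OO/X..X., (1,4):-1/.X.OO/X...X
[.XXOO/X....] O move#2: (0,0):+0/OXXOO/X....*, (1,1):-1/.XXOO/XO..., (1,2):-1/.XXOO/X.O.., (1,3):-1/.XXOO/X..O., (1,4):-1/.XXOO/X...O
[OXXOO/X....] X move#3: (1,1):+0/OXXOO/XX...*, (1,2):+0/OXXOO/X.X.., (1,3):+0/OXXOO/X..X., (1,4):+0/OXXOO/X...X
[OXXOO/XX...] O move#4: (1,2):+0/OXXOO/XXO..*, (1,3):-1/OXXOO/XX.O., (1,4):-1/OXXOO/XX..O
[OXXOO/XXO..] X move#5: (1,3):+0/OXXOO/XXOX.*, (1,4):+0/OXXOO/XXO.X
[OXXOO/XXOX.] O move#6: (1,4):+0/OXXOO/XXOXO*
[OXXOO/XXOXO] end (terminal +0, X#7); searched .X.OO/X.... to 6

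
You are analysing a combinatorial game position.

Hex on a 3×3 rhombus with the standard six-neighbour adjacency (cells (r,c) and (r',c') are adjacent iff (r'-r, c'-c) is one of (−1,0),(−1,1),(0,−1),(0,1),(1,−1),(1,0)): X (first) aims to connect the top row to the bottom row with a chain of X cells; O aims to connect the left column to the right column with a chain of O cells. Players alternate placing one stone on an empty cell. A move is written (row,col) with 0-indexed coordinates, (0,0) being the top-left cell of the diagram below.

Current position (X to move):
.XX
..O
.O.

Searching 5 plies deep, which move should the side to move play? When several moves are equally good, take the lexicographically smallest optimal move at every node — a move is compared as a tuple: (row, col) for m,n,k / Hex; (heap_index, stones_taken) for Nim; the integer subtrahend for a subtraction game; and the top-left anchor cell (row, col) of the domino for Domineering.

[.XX/..O/.O.] X move#1: (0,0):-1/XXX/..O/.O., (1,0):-1/.XX/X.O/.O., (1,1):-1/.XX/.XO/.O., (2,0):+1/.XX/..O/XO.*, (2,2):-1/.XX/..O/.OX
[.XX/..O/XO.] O move#2: (0,0):-1/OXX/..O/XO.*, (1,0):-1/.XX/O.O/XO., (1,1):-1/.XX/.OO/XO., (2,2):-1/.XX/..O/XOO
[OXX/..O/XO.] X move#3: (1,0):+1/OXX/X.O/XO.*, (1,1):+1/OXX/.XO/XO., (2,2):+1/OXX/..O/XOX
[OXX/X.O/XO.] end (terminal -1, O#4); searched .XX/..O/.O. to 5

X's best at [.XX/..O/.O.]: (2,0)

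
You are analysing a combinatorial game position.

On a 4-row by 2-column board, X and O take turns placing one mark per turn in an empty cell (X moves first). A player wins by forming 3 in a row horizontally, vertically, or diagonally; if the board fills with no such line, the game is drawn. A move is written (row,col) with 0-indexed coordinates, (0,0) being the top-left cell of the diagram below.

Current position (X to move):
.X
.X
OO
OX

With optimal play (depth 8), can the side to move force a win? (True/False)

p1 X@[.X/.X/OO/OX]: (0,0)[XX/.X/OO/OX]-1 (1,0)[.X/XX/OO/OX]+0*
p2 O@[.X/XX/OO/OX]: (0,0)[OX/XX/OO/OX]+0*
p3 X@[OX/XX/OO/OX] terminal +0; root [.X/.X/OO/OX] d8

X winning at [.X/.X/OO/OX]: False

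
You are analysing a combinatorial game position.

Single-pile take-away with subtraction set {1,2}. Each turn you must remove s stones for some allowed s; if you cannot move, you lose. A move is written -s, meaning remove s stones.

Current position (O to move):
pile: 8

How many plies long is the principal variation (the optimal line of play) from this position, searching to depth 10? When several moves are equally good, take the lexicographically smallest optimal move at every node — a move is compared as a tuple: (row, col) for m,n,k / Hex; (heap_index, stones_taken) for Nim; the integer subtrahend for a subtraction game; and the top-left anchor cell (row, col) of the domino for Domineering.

PV length from [8]: 5 plies

p1 O@[8]: -1[7]-1 -2[6]+1*
p2 X@[6]: -1[5]-1* -2[4]-1
p3 O@[5]: -1[4]-1 -2[3]+1*
p4 X@[3]: -1[2]-1* -2[1]-1
p5 O@[2]: -1[1]-1 -2[0]+1*
p6 X@[0] terminal -1; root [8] d10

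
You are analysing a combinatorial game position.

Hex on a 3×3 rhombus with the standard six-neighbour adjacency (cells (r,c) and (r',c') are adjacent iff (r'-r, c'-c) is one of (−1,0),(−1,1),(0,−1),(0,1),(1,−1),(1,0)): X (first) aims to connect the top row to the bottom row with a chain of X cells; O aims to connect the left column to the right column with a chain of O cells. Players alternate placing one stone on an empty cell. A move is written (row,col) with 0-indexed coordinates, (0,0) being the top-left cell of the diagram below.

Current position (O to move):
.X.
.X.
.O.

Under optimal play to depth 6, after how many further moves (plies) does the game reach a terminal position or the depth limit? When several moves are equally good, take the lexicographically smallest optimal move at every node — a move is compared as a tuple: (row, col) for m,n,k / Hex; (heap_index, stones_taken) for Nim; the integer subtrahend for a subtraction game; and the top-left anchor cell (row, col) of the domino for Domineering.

PV length from [.X./.X./.O.]: 5 plies

[.X./.X./.O.] O move#1: (0,0):-1/OX./.X./.O., (0,2):-1/.XO/.X./.O., (1,0):-1/.X./OX./.O., (1,2):-1/.X./.XO/.O., (2,0):+1/.X./.X./OO.*, (2,2):-1/.X./.X./.OO
[.X./.X./OO.] X move#2: (0,0):-1/XX./.X./OO.*, (0,2):-1/.XX/.X./OO., (1,0):-1/.X./XX./OO., (1,2):-1/.X./.XX/OO., (2,2):-1/.X./.X./OOX
[XX./.X./OO.] O move#3: (0,2):+1/XXO/.X./OO.*, (1,0):+1/XX./OX./OO., (1,2):+1/XX./.XO/OO., (2,2):+1/XX./.X./OOO
[XXO/.X./OO.] X move#4: (1,0):-1/XXO/XX./OO.*, (1,2):-1/XXO/.XX/OO., (2,2):-1/XXO/.X./OOX
[XXO/XX./OO.] O move#5: (1,2):+1/XXO/XXO/OO.*, (2,2):+1/XXO/XX./OOO
[XXO/XXO/OO.] end (terminal -1, X#6); searched .X./.X./.O. to 6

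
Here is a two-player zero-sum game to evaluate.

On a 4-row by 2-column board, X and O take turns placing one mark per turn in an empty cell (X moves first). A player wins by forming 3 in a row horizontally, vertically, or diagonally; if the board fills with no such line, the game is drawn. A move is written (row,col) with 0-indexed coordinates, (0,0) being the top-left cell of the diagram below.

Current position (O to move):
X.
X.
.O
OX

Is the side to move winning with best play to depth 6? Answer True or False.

O winning at [X./X./.O/OX]: False

[X./X./.O/OX] O move#1: (0,1):-1/XO/X./.O/OX, (1,1):-1/X./XO/.O/OX, (2,0):+0/X./X./OO/OX*
[X./X./OO/OX] X move#2: (0,1):+0/XX/X./OO/OX*, (1,1):+0/X./XX/OO/OX
[XX/X./OO/OX] O move#3: (1,1):+0/XX/XO/OO/OX*
[XX/XO/OO/OX] end (terminal +0, X#4); searched X./X./.O/OX to 6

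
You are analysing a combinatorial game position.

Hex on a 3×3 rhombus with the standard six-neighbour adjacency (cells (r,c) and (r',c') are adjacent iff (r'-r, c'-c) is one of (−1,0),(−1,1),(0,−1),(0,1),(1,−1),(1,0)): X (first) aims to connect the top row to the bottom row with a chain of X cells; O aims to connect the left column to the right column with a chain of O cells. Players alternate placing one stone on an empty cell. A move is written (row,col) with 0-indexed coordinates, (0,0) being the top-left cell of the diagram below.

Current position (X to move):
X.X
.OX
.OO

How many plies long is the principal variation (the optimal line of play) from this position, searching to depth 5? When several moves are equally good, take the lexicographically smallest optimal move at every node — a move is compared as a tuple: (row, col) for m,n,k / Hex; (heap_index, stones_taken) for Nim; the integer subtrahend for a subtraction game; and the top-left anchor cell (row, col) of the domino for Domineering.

p1 X@[X.X/.OX/.OO]: (0,1)[XXX/.OX/.OO]-1* (1,0)[X.X/XOX/.OO]-1 (2,0)[X.X/.OX/XOO]-1
p2 O@[XXX/.OX/.OO]: (1,0)[XXX/OOX/.OO]+1* (2,0)[XXX/.OX/OOO]+1
p3 X@[XXX/OOX/.OO] terminal -1; root [X.X/.OX/.OO] d5

PV length from [X.X/.OX/.OO]: 2 plies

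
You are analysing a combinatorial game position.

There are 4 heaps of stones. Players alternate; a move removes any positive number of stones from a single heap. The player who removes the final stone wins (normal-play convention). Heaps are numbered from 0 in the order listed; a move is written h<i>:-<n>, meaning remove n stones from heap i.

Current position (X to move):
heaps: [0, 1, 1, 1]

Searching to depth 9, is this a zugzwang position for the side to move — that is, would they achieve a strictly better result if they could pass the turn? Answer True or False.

zugzwang((0,1,1,1), X) = False

ply 1, X at (0,1,1,1) | h1:-1=+1→(0,0,1,1)*; h2:-1=+1→(0,1,0,1); h3:-1=+1→(0,1,1,0)
ply 2, O at (0,0,1,1) | h2:-1=-1→(0,0,0,1)*; h3:-1=-1→(0,0,1,0)
ply 3, X at (0,0,0,1) | h3:-1=+1→(0,0,0,0)*
ply 4: (0,0,0,0) is terminal -1 (O); from (0,1,1,1) depth 9
if X skipped the turn, O would face:
~ ply 1, O at (0,1,1,1) | h1:-1=+1→(0,0,1,1)*; h2:-1=+1→(0,1,0,1); h3:-1=+1→(0,1,1,0)
~ ply 2, X at (0,0,1,1) | h2:-1=-1→(0,0,0,1)*; h3:-1=-1→(0,0,1,0)
~ ply 3, O at (0,0,0,1) | h3:-1=+1→(0,0,0,0)*
~ ply 4: (0,0,0,0) is terminal -1 (X); from (0,1,1,1) depth 9
compare (X): move=+1 vs pass=-1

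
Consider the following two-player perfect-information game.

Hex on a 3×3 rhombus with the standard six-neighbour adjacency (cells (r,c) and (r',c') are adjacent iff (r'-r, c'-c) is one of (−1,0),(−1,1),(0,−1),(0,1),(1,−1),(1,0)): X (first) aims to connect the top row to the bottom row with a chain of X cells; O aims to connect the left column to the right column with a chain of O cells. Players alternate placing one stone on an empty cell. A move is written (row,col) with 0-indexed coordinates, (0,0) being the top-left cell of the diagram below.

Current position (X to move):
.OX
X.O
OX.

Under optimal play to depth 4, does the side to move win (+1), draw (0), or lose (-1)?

value(.OX/X.O/OX., X) = +1

p1 X@[.OX/X.O/OX.]: (0,0)[XOX/X.O/OX.]-1 (1,1)[.OX/XXO/OX.]+1* (2,2)[.OX/X.O/OXX]-1
p2 O@[.OX/XXO/OX.] terminal -1; root [.OX/X.O/OX.] d4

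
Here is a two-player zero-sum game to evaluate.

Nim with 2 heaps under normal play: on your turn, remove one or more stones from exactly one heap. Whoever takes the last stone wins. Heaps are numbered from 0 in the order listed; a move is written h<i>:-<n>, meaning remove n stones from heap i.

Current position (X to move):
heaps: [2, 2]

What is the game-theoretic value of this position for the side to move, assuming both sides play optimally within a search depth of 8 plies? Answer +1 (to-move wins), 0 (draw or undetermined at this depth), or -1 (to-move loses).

p1 X@[(2,2)]: h0:-1[(1,2)]-1* h0:-2[(0,2)]-1 h1:-1[(2,1)]-1 h1:-2[(2,0)]-1
p2 O@[(1,2)]: h0:-1[(0,2)]-1 h1:-1[(1,1)]+1* h1:-2[(1,0)]-1
p3 X@[(1,1)]: h0:-1[(0,1)]-1* h1:-1[(1,0)]-1
p4 O@[(0,1)]: h1:-1[(0,0)]+1*
p5 X@[(0,0)] terminal -1; root [(2,2)] d8

value((2,2), X) = -1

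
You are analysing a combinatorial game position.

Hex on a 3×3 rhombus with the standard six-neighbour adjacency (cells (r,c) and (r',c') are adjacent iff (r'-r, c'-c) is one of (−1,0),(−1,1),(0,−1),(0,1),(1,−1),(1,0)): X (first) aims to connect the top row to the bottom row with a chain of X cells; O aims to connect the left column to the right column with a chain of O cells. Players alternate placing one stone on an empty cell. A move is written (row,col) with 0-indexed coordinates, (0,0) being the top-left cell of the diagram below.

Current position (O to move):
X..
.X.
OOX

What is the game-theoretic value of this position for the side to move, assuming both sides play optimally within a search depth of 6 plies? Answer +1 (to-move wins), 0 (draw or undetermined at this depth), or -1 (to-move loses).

p1 O@[X../.X./OOX]: (0,1)[XO./.X./OOX]-1 (0,2)[X.O/.X./OOX]-1 (1,0)[X../OX./OOX]-1 (1,2)[X../.XO/OOX]+1*
p2 X@[X../.XO/OOX] terminal -1; root [X../.X./OOX] d6

value(X../.X./OOX, O) = +1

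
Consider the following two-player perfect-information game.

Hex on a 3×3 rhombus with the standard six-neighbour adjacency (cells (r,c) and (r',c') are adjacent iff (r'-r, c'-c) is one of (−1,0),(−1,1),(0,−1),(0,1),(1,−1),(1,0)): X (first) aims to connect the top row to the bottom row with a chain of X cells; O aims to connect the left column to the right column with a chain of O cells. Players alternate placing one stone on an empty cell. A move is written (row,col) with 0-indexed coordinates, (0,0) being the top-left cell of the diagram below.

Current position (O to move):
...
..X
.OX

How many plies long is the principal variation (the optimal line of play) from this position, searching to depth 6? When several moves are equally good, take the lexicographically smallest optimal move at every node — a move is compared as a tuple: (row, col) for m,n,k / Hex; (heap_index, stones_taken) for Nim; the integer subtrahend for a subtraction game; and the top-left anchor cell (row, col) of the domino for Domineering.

PV length from [.../..X/.OX]: 6 plies

[.../..X/.OX] O move#1: (0,0):-1/O../..X/.OX*, (0,1):-1/.O./..X/.OX, (0,2):-1/..O/..X/.OX, (1,0):-1/.../O.X/.OX, (1,1):-1/.../.OX/.OX, (2,0):-1/.../..X/OOX
[O../..X/.OX] X move#2: (0,1):+1/OX./..X/.OX*, (0,2):+1/O.X/..X/.OX, (1,0):+1/O../X.X/.OX, (1,1):+1/O../.XX/.OX, (2,0):+1/O../..X/XOX
[OX./..X/.OX] O move#3: (0,2):-1/OXO/..X/.OX*, (1,0):-1/OX./O.X/.OX, (1,1):-1/OX./.OX/.OX, (2,0):-1/OX./..X/OOX
[OXO/..X/.OX] X move#4: (1,0):+1/OXO/X.X/.OX*, (1,1):+1/OXO/.XX/.OX, (2,0):+1/OXO/..X/XOX
[OXO/X.X/.OX] O move#5: (1,1):-1/OXO/XOX/.OX*, (2,0):-1/OXO/X.X/OOX
[OXO/XOX/.OX] X move#6: (2,0):+1/OXO/XOX/XOX*
[OXO/XOX/XOX] end (terminal -1, O#7); searched .../..X/.OX to 6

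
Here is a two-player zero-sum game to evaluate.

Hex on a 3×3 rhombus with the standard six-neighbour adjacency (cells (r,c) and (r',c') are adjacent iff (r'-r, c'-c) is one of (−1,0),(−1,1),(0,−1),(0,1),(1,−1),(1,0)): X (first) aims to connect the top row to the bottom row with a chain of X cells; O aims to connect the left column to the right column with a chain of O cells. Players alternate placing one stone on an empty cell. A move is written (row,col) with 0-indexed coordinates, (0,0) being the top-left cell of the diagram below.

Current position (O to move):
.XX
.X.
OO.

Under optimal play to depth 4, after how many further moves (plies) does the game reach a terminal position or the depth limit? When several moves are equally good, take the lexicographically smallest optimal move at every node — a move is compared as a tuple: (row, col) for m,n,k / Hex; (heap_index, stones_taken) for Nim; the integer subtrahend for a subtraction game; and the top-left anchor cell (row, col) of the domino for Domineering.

[.XX/.X./OO.] O move#1: (0,0):+1/OXX/.X./OO.*, (1,0):+1/.XX/OX./OO., (1,2):+1/.XX/.XO/OO., (2,2):+1/.XX/.X./OOO
[OXX/.X./OO.] X move#2: (1,0):-1/OXX/XX./OO.*, (1,2):-1/OXX/.XX/OO., (2,2):-1/OXX/.X./OOX
[OXX/XX./OO.] O move#3: (1,2):+1/OXX/XXO/OO.*, (2,2):+1/OXX/XX./OOO
[OXX/XXO/OO.] end (terminal -1, X#4); searched .XX/.X./OO. to 4

PV length from [.XX/.X./OO.]: 3 plies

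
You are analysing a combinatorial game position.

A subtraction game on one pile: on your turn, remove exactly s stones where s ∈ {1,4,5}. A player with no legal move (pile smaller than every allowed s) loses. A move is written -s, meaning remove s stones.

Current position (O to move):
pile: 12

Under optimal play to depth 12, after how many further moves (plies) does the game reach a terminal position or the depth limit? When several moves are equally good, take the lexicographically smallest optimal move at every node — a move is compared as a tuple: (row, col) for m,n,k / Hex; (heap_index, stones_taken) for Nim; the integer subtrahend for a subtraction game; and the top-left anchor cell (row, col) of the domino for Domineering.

PV length from [12]: 5 plies

[12] O move#1: -1:-1/11, -4:+1/8*, -5:-1/7
[8] X move#2: -1:-1/7*, -4:-1/4, -5:-1/3
[7] O move#3: -1:-1/6, -4:-1/3, -5:+1/2*
[2] X move#4: -1:-1/1*
[1] O move#5: -1:+1/0*
[0] end (terminal -1, X#6); searched 12 to 12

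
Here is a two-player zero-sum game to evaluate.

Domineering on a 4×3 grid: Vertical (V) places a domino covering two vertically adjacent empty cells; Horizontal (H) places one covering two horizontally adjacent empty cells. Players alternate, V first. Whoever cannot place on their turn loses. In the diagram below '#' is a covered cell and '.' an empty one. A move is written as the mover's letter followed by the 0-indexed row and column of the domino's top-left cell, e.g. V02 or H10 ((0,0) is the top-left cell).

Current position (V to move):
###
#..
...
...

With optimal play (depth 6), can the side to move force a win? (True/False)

[###/#../.../...] V move#1: V11:+1/###/##./.#./...*, V12:-1/###/#.#/..#/..., V20:-1/###/#../#../#.., V21:+1/###/#../.#./.#., V22:-1/###/#../..#/..#
[###/##./.#./...] H move#2: H30:-1/###/##./.#./##.*, H31:-1/###/##./.#./.##
[###/##./.#./##.] V move#3: V12:+1/###/###/.##/##.*, V22:+1/###/##./.##/###
[###/###/.##/##.] end (terminal -1, H#4); searched ###/#../.../... to 6

V winning at [###/#../.../...]: True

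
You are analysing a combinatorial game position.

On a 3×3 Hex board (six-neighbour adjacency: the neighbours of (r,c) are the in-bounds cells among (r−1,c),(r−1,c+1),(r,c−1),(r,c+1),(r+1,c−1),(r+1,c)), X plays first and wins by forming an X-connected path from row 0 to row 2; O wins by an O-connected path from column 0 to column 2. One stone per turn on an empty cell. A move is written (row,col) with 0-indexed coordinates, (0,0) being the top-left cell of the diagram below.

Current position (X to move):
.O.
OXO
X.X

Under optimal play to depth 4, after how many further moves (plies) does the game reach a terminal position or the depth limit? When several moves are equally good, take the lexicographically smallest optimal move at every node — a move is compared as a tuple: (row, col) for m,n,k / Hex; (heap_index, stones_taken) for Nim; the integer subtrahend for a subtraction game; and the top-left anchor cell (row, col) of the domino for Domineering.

p1 X@[.O./OXO/X.X]: (0,0)[XO./OXO/X.X]-1 (0,2)[.OX/OXO/X.X]+1* (2,1)[.O./OXO/XXX]-1
p2 O@[.OX/OXO/X.X] terminal -1; root [.O./OXO/X.X] d4

PV length from [.O./OXO/X.X]: 1 ply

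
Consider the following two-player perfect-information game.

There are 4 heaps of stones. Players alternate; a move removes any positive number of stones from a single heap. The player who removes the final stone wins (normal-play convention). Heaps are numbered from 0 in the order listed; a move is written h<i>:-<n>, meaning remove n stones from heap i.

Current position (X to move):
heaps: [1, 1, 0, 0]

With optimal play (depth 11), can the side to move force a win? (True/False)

X winning at [(1,1,0,0)]: False

ply 1, X at (1,1,0,0) | h0:-1=-1→(0,1,0,0)*; h1:-1=-1→(1,0,0,0)
ply 2, O at (0,1,0,0) | h1:-1=+1→(0,0,0,0)*
ply 3: (0,0,0,0) is terminal -1 (X); from (1,1,0,0) depth 11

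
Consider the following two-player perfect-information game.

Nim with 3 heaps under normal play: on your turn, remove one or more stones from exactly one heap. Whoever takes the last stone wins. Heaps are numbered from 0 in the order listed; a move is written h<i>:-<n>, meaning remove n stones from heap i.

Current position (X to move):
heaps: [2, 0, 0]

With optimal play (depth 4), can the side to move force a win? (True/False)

X winning at [(2,0,0)]: True

ply 1, X at (2,0,0) | h0:-1=-1→(1,0,0); h0:-2=+1→(0,0,0)*
ply 2: (0,0,0) is terminal -1 (O); from (2,0,0) depth 4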